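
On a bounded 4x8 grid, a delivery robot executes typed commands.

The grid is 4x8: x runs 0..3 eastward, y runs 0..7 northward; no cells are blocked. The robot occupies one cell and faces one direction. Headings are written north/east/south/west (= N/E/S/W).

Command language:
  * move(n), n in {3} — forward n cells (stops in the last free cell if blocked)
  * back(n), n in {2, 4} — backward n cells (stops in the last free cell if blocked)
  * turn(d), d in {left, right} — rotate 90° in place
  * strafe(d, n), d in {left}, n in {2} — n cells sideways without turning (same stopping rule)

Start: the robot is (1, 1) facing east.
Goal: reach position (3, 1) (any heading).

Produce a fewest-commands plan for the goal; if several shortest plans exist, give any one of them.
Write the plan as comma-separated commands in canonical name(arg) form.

start: (1, 1) facing east
1. move(3) → (3, 1) facing east
shorter routes all fall short; 1 is best.

move(3)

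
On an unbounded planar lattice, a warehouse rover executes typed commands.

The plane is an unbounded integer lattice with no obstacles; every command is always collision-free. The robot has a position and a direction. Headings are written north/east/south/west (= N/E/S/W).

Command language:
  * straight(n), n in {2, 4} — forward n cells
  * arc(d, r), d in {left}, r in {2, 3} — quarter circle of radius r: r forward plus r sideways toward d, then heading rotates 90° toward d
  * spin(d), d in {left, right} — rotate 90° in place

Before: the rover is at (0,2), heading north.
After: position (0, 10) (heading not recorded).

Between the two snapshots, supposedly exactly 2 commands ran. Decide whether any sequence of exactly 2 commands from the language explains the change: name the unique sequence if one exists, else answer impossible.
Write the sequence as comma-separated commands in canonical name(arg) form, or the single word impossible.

straight(4), straight(4)

t0: at (0,2), heading north
t=1 straight(4) ⇒ at (0,6), heading north
t=2 straight(4) ⇒ at (0,10), heading north
no rival 2-sequence matches.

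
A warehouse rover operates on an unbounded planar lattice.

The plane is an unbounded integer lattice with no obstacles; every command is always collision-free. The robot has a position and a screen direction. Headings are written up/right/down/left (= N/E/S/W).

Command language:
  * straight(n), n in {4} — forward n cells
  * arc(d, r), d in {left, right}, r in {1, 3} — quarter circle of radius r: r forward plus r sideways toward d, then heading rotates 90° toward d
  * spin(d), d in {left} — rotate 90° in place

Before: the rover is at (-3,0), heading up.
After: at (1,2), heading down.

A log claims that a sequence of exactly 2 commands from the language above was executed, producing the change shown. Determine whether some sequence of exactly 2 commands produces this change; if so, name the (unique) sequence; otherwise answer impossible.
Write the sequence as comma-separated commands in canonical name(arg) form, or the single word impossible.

arc(right, 3), arc(right, 1)

key: cell and facing (now S) both changed — the 2 commands mix motion and turning
t0: at (-3,0), heading up
step 1 (arc(right, 3)): at (0,3), heading right
step 2 (arc(right, 1)): at (1,2), heading down
uniquely the one of 36 2-step routes that fits.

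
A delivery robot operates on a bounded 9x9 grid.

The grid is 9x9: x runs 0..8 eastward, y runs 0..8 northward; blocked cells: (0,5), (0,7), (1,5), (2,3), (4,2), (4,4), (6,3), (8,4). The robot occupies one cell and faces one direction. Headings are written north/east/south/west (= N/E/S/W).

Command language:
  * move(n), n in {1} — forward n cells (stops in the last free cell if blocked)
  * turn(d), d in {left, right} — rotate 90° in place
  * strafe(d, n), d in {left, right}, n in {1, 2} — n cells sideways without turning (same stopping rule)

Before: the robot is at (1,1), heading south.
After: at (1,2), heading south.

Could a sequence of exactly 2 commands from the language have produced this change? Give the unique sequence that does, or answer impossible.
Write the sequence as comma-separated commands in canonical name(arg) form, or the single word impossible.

impossible

no 2-step route produces this change.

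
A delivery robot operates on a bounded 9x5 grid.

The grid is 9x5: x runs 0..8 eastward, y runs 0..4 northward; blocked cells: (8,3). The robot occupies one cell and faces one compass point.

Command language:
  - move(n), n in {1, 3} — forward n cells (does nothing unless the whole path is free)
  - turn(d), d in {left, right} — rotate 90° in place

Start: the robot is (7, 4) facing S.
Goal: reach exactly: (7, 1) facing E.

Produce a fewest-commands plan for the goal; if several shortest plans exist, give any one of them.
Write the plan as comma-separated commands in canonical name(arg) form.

move(3), turn(left)

initial: (7, 4) facing S
1. move(3) → (7, 1) facing S
2. turn(left) → (7, 1) facing E
shorter routes all fall short; 2 is best.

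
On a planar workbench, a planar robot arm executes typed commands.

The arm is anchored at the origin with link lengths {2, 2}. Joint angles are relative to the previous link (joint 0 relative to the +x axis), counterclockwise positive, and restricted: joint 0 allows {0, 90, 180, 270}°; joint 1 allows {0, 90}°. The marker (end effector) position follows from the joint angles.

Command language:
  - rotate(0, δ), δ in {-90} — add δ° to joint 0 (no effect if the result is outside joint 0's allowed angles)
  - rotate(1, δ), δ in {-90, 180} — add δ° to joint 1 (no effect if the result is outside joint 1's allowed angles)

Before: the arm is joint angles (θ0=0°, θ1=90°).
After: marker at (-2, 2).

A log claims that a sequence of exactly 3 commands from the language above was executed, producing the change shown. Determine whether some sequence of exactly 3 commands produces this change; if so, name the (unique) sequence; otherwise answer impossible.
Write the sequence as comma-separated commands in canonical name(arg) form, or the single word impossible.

initial: joint angles (θ0=0°, θ1=90°)
1. rotate(0, -90) → joint angles (θ0=270°, θ1=90°)
2. rotate(0, -90) → joint angles (θ0=180°, θ1=90°)
3. rotate(0, -90) → joint angles (θ0=90°, θ1=90°)
uniquely the one of 27 3-step routes that fits.

rotate(0, -90), rotate(0, -90), rotate(0, -90)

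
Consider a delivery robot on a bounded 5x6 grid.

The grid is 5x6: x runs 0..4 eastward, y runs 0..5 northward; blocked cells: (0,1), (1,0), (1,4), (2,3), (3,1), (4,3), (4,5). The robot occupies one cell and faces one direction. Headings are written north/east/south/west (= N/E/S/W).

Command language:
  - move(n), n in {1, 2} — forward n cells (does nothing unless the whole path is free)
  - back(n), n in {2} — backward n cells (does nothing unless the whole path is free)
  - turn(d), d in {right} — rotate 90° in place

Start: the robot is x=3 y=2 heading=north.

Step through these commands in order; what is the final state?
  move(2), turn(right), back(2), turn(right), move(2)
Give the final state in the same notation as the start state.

x=3 y=2 heading=south

initial: x=3 y=2 heading=north
[1] after move(2): x=3 y=4 heading=north
[2] after turn(right): x=3 y=4 heading=east
[3] after back(2): x=3 y=4 heading=east
[4] after turn(right): x=3 y=4 heading=south
[5] after move(2): x=3 y=2 heading=south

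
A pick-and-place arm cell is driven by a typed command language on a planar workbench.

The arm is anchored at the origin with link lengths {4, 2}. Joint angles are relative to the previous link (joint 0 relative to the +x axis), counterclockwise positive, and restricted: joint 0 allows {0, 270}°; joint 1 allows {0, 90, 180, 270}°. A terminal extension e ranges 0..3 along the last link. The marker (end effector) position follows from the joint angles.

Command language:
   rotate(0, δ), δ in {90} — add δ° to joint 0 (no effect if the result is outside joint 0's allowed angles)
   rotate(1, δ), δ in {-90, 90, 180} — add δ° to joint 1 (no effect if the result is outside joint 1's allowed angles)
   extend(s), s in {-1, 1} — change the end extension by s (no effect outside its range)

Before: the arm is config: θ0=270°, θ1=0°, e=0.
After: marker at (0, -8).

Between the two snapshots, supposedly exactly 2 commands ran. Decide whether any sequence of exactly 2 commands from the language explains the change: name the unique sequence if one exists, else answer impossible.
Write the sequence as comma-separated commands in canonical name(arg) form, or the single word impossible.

from: config: θ0=270°, θ1=0°, e=0
step 1 (extend(1)): config: θ0=270°, θ1=0°, e=1
step 2 (extend(1)): config: θ0=270°, θ1=0°, e=2
no rival 2-sequence matches.

extend(1), extend(1)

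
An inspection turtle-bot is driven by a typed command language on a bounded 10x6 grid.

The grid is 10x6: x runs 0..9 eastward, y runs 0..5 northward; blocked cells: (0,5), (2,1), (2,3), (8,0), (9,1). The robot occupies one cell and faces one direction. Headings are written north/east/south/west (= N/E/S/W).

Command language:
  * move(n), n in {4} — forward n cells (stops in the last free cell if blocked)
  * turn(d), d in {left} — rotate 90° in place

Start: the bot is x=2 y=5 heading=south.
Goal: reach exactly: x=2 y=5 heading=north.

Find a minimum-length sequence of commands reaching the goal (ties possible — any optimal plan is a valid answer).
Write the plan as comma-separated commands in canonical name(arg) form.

start: x=2 y=5 heading=south
step 1 (turn(left)): x=2 y=5 heading=east
step 2 (turn(left)): x=2 y=5 heading=north
minimal: 2 command(s), checked below 2.

turn(left), turn(left)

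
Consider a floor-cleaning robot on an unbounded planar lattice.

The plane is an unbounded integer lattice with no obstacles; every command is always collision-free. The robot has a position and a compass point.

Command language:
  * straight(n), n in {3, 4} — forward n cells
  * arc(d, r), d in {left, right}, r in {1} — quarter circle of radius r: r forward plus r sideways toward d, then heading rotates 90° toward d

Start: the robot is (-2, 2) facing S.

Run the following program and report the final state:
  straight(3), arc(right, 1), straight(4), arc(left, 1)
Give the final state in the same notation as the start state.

(-8, -3) facing S

initial: (-2, 2) facing S
step 1 (straight(3)): (-2, -1) facing S
step 2 (arc(right, 1)): (-3, -2) facing W
step 3 (straight(4)): (-7, -2) facing W
step 4 (arc(left, 1)): (-8, -3) facing S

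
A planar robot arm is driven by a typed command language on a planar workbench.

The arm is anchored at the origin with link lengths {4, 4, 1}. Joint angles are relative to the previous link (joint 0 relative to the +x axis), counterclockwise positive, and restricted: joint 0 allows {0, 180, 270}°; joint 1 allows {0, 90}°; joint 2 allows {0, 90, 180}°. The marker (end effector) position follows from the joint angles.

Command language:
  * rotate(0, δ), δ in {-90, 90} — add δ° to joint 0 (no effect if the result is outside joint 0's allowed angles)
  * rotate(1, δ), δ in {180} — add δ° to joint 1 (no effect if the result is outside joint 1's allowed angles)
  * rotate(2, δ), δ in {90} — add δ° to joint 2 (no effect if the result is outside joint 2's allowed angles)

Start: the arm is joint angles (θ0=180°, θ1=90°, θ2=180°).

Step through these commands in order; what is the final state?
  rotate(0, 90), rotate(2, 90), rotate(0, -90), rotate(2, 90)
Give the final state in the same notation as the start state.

initial: joint angles (θ0=180°, θ1=90°, θ2=180°)
t=1 rotate(0, 90) ⇒ joint angles (θ0=270°, θ1=90°, θ2=180°)
t=2 rotate(2, 90) ⇒ joint angles (θ0=270°, θ1=90°, θ2=180°)
t=3 rotate(0, -90) ⇒ joint angles (θ0=180°, θ1=90°, θ2=180°)
t=4 rotate(2, 90) ⇒ joint angles (θ0=180°, θ1=90°, θ2=180°)

joint angles (θ0=180°, θ1=90°, θ2=180°)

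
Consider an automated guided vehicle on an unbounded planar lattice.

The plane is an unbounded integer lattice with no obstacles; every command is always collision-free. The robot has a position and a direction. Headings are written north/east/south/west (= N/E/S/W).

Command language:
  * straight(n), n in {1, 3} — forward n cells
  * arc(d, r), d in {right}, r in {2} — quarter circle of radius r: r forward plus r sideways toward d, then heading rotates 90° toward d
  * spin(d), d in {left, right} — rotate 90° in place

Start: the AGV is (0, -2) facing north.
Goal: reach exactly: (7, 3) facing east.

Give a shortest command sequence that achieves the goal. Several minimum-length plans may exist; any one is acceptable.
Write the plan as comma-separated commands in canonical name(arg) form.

begin: (0, -2) facing north
step 1 (arc(right, 2)): (2, 0) facing east
step 2 (spin(left)): (2, 0) facing north
step 3 (straight(1)): (2, 1) facing north
step 4 (arc(right, 2)): (4, 3) facing east
step 5 (straight(3)): (7, 3) facing east
shorter routes all fall short; 5 is best.

arc(right, 2), spin(left), straight(1), arc(right, 2), straight(3)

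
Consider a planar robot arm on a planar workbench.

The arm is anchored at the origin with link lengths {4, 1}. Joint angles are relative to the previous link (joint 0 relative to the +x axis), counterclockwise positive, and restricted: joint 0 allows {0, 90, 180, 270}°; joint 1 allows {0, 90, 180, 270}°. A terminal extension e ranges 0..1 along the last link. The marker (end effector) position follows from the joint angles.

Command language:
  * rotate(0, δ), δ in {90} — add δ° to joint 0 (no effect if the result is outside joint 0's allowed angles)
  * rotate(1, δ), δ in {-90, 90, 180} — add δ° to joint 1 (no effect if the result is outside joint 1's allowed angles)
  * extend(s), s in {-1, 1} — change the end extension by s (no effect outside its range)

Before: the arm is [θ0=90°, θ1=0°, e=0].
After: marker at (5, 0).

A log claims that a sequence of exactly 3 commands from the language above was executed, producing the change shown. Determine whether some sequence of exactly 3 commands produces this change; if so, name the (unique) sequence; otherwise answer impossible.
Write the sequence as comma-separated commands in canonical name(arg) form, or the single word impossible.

rotate(0, 90), rotate(0, 90), rotate(0, 90)

start: [θ0=90°, θ1=0°, e=0]
[1] after rotate(0, 90): [θ0=180°, θ1=0°, e=0]
[2] after rotate(0, 90): [θ0=270°, θ1=0°, e=0]
[3] after rotate(0, 90): [θ0=0°, θ1=0°, e=0]
no rival 3-sequence matches.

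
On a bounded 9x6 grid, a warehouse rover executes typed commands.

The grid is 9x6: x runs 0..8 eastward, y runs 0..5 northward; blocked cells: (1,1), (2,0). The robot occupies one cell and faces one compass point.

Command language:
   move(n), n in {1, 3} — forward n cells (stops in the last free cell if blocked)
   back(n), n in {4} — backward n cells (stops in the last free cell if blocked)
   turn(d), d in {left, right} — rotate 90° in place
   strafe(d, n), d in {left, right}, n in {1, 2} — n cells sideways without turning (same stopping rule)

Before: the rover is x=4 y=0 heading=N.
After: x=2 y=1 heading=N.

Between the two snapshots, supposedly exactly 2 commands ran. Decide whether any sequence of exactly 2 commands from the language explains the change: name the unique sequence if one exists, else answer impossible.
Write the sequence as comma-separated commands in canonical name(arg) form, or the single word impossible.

key: order matters: swapping move(1) and strafe(left, 2) lands elsewhere
begin: x=4 y=0 heading=N
[1] after move(1): x=4 y=1 heading=N
[2] after strafe(left, 2): x=2 y=1 heading=N
no other 2-command option fits: unique.

move(1), strafe(left, 2)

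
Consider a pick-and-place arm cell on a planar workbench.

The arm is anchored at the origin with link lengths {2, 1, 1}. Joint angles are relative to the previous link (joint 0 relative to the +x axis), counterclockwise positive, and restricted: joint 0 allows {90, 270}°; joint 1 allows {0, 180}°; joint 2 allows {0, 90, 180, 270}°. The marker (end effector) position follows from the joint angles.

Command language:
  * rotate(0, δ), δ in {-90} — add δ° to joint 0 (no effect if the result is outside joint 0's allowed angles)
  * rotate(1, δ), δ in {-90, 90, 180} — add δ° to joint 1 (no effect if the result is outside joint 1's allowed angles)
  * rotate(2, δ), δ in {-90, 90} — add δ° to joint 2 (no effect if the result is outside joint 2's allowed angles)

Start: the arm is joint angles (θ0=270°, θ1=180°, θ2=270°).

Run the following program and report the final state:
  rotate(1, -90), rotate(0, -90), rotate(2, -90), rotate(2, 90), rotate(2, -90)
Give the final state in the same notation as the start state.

begin: joint angles (θ0=270°, θ1=180°, θ2=270°)
t=1 rotate(1, -90) ⇒ joint angles (θ0=270°, θ1=180°, θ2=270°)
t=2 rotate(0, -90) ⇒ joint angles (θ0=270°, θ1=180°, θ2=270°)
t=3 rotate(2, -90) ⇒ joint angles (θ0=270°, θ1=180°, θ2=180°)
t=4 rotate(2, 90) ⇒ joint angles (θ0=270°, θ1=180°, θ2=270°)
t=5 rotate(2, -90) ⇒ joint angles (θ0=270°, θ1=180°, θ2=180°)

joint angles (θ0=270°, θ1=180°, θ2=180°)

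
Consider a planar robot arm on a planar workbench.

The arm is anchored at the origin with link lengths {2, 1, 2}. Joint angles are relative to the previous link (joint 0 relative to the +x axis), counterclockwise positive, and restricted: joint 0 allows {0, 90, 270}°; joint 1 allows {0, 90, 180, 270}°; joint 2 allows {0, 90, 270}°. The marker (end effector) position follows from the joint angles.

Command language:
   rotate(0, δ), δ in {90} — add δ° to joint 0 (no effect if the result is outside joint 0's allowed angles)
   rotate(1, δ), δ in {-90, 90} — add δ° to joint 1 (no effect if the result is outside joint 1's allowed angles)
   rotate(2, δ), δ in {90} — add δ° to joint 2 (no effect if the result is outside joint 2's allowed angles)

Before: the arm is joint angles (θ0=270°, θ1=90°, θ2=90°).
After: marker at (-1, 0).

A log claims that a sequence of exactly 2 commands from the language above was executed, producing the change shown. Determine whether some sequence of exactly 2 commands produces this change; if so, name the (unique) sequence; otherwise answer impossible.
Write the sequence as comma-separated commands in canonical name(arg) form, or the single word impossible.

rotate(0, 90), rotate(0, 90)

begin: joint angles (θ0=270°, θ1=90°, θ2=90°)
t=1 rotate(0, 90) ⇒ joint angles (θ0=0°, θ1=90°, θ2=90°)
t=2 rotate(0, 90) ⇒ joint angles (θ0=90°, θ1=90°, θ2=90°)
all 16 alternatives checked — unique.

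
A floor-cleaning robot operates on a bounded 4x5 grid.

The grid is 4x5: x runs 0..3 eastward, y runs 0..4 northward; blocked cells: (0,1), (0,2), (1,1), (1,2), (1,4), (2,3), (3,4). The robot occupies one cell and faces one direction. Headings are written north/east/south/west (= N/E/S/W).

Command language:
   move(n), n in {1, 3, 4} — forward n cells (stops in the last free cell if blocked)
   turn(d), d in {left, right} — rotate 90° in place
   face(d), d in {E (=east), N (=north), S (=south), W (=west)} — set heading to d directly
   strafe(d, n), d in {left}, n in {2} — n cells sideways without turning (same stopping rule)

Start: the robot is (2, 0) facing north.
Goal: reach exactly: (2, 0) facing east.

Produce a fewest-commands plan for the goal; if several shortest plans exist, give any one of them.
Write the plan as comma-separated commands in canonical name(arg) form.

from: (2, 0) facing north
step 1 (turn(right)): (2, 0) facing east
minimal: 1 command(s), checked below 1.

turn(right)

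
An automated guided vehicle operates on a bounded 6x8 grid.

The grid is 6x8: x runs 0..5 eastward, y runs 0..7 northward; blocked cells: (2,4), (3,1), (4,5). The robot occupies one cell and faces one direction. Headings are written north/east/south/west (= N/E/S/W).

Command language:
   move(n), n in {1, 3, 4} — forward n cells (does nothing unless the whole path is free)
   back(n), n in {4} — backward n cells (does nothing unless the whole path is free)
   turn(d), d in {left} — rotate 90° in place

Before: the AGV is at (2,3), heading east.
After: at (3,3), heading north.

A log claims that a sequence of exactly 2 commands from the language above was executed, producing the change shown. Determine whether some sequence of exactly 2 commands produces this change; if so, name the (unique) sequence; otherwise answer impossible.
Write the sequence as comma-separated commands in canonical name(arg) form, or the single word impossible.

key: order matters: swapping move(1) and turn(left) lands elsewhere
start: at (2,3), heading east
1. move(1) → at (3,3), heading east
2. turn(left) → at (3,3), heading north
all 25 alternatives checked — unique.

move(1), turn(left)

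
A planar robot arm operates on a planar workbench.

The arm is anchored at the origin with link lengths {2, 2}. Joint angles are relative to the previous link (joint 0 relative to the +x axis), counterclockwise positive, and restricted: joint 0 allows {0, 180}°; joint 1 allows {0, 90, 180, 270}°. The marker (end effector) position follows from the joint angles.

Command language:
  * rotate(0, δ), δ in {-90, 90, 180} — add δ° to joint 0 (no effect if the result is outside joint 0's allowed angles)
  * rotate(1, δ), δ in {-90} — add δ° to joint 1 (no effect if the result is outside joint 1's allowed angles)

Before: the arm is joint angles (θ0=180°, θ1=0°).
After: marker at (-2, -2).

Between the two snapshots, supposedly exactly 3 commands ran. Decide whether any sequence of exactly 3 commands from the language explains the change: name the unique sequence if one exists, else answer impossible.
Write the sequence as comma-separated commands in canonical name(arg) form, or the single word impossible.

rotate(1, -90), rotate(1, -90), rotate(1, -90)

initial: joint angles (θ0=180°, θ1=0°)
step 1 (rotate(1, -90)): joint angles (θ0=180°, θ1=270°)
step 2 (rotate(1, -90)): joint angles (θ0=180°, θ1=180°)
step 3 (rotate(1, -90)): joint angles (θ0=180°, θ1=90°)
no other 3-command option fits: unique.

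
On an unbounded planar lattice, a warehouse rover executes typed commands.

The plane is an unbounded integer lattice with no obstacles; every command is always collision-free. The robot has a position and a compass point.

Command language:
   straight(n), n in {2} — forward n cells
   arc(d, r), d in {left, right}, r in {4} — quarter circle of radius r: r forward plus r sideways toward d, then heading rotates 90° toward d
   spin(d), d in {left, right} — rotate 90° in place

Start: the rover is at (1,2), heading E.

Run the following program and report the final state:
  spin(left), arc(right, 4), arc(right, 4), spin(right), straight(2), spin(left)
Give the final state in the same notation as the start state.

at (7,2), heading S

t0: at (1,2), heading E
[1] after spin(left): at (1,2), heading N
[2] after arc(right, 4): at (5,6), heading E
[3] after arc(right, 4): at (9,2), heading S
[4] after spin(right): at (9,2), heading W
[5] after straight(2): at (7,2), heading W
[6] after spin(left): at (7,2), heading S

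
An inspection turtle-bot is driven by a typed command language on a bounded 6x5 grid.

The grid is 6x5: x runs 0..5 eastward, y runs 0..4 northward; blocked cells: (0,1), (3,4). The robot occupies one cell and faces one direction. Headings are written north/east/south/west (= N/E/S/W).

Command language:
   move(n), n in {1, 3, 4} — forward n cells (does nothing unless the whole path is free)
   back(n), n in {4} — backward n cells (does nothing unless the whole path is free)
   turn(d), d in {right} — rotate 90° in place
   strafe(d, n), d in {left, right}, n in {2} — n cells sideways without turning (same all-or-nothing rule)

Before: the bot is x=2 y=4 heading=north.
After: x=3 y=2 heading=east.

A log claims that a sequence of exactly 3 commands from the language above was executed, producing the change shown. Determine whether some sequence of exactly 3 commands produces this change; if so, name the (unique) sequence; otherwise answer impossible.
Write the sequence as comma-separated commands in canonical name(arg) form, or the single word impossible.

turn(right), strafe(right, 2), move(1)

key: order matters: swapping turn(right) and move(1) lands elsewhere
from: x=2 y=4 heading=north
1. turn(right) → x=2 y=4 heading=east
2. strafe(right, 2) → x=2 y=2 heading=east
3. move(1) → x=3 y=2 heading=east
no rival 3-sequence matches.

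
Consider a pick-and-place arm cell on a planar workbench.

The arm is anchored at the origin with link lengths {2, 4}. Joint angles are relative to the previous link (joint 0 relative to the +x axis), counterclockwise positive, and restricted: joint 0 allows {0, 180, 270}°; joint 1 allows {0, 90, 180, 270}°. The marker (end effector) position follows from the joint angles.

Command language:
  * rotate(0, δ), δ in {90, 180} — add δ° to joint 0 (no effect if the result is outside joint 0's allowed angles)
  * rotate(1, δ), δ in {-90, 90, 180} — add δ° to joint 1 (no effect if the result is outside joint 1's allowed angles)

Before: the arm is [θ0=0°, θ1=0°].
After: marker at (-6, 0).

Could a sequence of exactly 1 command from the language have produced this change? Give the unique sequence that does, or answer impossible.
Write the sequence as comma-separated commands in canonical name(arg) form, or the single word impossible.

t0: [θ0=0°, θ1=0°]
step 1 (rotate(0, 180)): [θ0=180°, θ1=0°]
no other 1-command option fits: unique.

rotate(0, 180)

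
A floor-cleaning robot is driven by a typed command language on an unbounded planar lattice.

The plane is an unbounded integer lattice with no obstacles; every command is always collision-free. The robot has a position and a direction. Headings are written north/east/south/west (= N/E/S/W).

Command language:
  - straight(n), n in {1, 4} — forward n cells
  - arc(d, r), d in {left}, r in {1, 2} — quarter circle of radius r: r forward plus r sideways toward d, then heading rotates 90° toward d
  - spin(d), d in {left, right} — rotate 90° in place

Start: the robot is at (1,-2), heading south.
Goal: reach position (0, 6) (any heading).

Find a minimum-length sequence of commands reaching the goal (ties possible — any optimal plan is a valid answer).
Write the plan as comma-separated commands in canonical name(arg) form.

t0: at (1,-2), heading south
step 1 (spin(right)): at (1,-2), heading west
step 2 (straight(1)): at (0,-2), heading west
step 3 (spin(right)): at (0,-2), heading north
step 4 (straight(4)): at (0,2), heading north
step 5 (straight(4)): at (0,6), heading north
minimal: 5 command(s), checked below 5.

spin(right), straight(1), spin(right), straight(4), straight(4)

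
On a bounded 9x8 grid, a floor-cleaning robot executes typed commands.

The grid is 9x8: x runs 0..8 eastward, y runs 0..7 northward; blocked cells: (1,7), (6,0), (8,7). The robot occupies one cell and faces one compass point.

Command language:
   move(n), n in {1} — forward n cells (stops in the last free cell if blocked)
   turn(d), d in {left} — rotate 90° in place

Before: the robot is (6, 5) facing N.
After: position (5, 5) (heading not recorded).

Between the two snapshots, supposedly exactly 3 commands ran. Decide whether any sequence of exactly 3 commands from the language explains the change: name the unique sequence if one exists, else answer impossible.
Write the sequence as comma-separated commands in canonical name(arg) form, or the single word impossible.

t0: (6, 5) facing N
step 1 (turn(left)): (6, 5) facing W
step 2 (move(1)): (5, 5) facing W
step 3 (turn(left)): (5, 5) facing S
no other 3-command option fits: unique.

turn(left), move(1), turn(left)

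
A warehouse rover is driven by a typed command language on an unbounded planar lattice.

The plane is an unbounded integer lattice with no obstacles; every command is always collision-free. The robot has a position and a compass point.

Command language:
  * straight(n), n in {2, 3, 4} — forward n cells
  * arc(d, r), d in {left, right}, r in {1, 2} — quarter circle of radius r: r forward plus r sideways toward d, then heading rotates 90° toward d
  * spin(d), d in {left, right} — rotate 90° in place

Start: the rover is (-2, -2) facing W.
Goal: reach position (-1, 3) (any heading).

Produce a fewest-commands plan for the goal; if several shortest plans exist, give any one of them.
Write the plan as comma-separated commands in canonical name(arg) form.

arc(right, 1), straight(2), arc(right, 2)

begin: (-2, -2) facing W
1. arc(right, 1) → (-3, -1) facing N
2. straight(2) → (-3, 1) facing N
3. arc(right, 2) → (-1, 3) facing E
minimal: 3 command(s), checked below 3.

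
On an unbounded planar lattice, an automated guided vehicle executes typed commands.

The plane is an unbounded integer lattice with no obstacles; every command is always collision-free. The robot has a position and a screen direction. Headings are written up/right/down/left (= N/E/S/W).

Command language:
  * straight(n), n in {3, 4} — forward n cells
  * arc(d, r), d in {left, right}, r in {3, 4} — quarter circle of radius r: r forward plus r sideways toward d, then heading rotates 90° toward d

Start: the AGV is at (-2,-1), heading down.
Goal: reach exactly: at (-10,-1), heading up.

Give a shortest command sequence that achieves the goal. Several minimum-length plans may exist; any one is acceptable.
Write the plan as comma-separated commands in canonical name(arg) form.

from: at (-2,-1), heading down
[1] after arc(right, 4): at (-6,-5), heading left
[2] after arc(right, 4): at (-10,-1), heading up
minimal: 2 command(s), checked below 2.

arc(right, 4), arc(right, 4)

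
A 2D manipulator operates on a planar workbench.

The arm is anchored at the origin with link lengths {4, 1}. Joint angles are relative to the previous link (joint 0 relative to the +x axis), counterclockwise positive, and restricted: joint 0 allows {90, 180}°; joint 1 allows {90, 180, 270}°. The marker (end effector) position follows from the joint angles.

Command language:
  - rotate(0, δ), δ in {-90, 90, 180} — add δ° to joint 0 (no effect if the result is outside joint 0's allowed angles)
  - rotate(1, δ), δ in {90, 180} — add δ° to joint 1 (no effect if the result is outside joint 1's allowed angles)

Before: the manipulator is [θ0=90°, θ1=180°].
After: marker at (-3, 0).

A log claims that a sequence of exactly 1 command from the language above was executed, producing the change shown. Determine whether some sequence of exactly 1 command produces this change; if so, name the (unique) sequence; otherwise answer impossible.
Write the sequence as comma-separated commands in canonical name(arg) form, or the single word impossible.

begin: [θ0=90°, θ1=180°]
1. rotate(0, 90) → [θ0=180°, θ1=180°]
uniquely the one of 5 1-step routes that fits.

rotate(0, 90)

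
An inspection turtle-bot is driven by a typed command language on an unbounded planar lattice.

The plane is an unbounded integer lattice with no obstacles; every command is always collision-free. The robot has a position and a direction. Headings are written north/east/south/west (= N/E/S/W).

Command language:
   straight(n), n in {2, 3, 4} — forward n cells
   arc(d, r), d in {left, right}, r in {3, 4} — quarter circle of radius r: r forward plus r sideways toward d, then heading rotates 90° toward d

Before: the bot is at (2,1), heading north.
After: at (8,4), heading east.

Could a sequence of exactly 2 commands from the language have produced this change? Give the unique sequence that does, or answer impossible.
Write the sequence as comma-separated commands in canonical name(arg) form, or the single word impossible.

key: position moved to (8,4) AND the heading swung to E — translation plus rotation needed
start: at (2,1), heading north
t=1 arc(right, 3) ⇒ at (5,4), heading east
t=2 straight(3) ⇒ at (8,4), heading east
all 49 alternatives checked — unique.

arc(right, 3), straight(3)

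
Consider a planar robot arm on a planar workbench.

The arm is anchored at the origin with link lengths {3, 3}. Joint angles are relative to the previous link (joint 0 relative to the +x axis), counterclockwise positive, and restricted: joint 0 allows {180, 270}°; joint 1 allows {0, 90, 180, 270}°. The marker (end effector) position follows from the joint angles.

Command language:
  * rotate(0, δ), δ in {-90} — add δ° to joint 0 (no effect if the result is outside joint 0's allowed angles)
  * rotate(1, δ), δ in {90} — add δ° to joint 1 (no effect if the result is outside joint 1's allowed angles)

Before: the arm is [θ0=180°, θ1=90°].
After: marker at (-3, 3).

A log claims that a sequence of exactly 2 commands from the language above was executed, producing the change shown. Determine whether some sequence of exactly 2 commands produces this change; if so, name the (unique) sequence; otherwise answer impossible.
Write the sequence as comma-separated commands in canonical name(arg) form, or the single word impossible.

rotate(1, 90), rotate(1, 90)

t0: [θ0=180°, θ1=90°]
[1] after rotate(1, 90): [θ0=180°, θ1=180°]
[2] after rotate(1, 90): [θ0=180°, θ1=270°]
all 4 alternatives checked — unique.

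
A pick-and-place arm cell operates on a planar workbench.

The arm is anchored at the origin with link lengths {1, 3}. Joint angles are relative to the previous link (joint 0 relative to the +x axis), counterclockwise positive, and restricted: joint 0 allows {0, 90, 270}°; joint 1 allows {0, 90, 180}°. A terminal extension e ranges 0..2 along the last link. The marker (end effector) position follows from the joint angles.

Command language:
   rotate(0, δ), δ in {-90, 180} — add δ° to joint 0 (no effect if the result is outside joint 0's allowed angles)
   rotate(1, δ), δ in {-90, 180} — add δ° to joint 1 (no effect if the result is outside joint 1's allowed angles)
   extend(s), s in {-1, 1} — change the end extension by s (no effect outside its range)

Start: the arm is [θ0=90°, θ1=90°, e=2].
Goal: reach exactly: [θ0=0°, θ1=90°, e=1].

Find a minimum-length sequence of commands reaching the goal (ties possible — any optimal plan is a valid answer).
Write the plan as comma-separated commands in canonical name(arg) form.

rotate(0, -90), extend(-1)

t0: [θ0=90°, θ1=90°, e=2]
1. rotate(0, -90) → [θ0=0°, θ1=90°, e=2]
2. extend(-1) → [θ0=0°, θ1=90°, e=1]
shorter routes all fall short; 2 is best.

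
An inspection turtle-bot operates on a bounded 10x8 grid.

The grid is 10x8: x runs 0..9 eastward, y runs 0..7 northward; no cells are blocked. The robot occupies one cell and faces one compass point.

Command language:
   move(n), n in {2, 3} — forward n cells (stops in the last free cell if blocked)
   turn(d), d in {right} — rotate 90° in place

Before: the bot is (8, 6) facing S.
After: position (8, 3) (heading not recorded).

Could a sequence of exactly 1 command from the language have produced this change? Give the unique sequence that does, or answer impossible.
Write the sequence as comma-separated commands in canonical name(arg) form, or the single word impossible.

initial: (8, 6) facing S
[1] after move(3): (8, 3) facing S
all 3 alternatives checked — unique.

move(3)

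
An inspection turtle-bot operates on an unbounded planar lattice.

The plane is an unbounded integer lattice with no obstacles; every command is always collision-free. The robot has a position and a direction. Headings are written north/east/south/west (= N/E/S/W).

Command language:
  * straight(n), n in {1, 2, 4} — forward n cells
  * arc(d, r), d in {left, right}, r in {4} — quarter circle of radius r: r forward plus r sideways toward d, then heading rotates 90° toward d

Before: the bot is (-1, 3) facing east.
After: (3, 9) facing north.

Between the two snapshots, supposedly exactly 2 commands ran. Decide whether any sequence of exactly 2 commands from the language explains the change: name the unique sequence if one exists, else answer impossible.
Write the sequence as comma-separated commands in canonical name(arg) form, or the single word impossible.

arc(left, 4), straight(2)

key: position moved to (3,9) AND the heading swung to N — translation plus rotation needed
begin: (-1, 3) facing east
[1] after arc(left, 4): (3, 7) facing north
[2] after straight(2): (3, 9) facing north
uniquely the one of 25 2-step routes that fits.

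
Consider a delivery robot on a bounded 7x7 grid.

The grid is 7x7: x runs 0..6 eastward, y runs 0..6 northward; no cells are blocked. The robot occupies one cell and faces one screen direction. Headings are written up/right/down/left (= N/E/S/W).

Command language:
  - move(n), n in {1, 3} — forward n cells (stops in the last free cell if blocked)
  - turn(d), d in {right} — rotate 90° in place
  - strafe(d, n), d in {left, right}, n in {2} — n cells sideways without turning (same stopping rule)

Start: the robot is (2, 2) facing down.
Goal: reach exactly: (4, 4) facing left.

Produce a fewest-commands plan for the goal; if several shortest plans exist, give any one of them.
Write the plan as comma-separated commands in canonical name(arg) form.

strafe(left, 2), turn(right), strafe(right, 2)

initial: (2, 2) facing down
1. strafe(left, 2) → (4, 2) facing down
2. turn(right) → (4, 2) facing left
3. strafe(right, 2) → (4, 4) facing left
shorter routes all fall short; 3 is best.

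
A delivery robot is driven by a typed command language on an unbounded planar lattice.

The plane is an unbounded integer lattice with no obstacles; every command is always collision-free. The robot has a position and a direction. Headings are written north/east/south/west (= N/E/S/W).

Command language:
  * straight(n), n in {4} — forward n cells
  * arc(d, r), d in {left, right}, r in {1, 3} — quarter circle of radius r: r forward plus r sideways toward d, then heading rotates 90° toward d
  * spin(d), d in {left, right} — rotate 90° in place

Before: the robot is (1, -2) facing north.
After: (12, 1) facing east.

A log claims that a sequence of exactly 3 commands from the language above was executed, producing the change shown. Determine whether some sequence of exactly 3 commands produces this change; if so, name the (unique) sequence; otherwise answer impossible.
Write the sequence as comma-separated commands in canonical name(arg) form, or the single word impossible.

arc(right, 3), straight(4), straight(4)

key: running straight(4) before arc(right, 3) would end elsewhere — order is forced
begin: (1, -2) facing north
[1] after arc(right, 3): (4, 1) facing east
[2] after straight(4): (8, 1) facing east
[3] after straight(4): (12, 1) facing east
no rival 3-sequence matches.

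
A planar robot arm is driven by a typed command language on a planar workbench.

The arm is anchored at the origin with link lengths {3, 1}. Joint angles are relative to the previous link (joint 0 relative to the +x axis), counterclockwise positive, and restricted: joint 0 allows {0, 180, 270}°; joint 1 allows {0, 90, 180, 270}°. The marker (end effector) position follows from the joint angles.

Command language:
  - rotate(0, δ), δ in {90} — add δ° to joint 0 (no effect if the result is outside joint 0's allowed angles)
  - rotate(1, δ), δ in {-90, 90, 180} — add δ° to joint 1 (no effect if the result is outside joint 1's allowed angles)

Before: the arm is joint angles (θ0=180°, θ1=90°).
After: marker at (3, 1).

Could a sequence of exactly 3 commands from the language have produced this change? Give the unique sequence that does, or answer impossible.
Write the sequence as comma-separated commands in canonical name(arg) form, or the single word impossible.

rotate(0, 90), rotate(0, 90), rotate(0, 90)

t0: joint angles (θ0=180°, θ1=90°)
[1] after rotate(0, 90): joint angles (θ0=270°, θ1=90°)
[2] after rotate(0, 90): joint angles (θ0=0°, θ1=90°)
[3] after rotate(0, 90): joint angles (θ0=0°, θ1=90°)
uniquely the one of 64 3-step routes that fits.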